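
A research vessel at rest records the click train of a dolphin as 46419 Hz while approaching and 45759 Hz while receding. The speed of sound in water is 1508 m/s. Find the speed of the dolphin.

10.8 m/s

f₁/f₂ = (v + v_s)/(v − v_s), so v_s = v · (f₁ − f₂)/(f₁ + f₂).
v_s = 1508 × (46419 − 45759)/(46419 + 45759) = 1508 × 660/92178 ≈ 10.8 m/s.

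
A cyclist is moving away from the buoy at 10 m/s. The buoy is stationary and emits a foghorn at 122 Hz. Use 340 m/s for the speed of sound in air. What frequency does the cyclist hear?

118 Hz

Only the observer moves, away from the source, so f' = f · (v − v_o)/v.
f' = 122 × (340 − 10)/340 = 122 × 330/340 ≈ 118 Hz.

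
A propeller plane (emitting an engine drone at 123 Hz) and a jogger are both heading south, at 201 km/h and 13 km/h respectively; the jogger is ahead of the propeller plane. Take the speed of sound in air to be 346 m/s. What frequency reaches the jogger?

145 Hz

201 km/h = 55.83 m/s; 13 km/h = 3.611 m/s.
The jogger is ahead, so the propeller plane is moving toward it while the jogger is moving away from the propeller plane.
General Doppler shift: f' = f · (v − v_o)/(v − v_s).
f' = 123 × (346 − 3.611)/(346 − 55.83) = 123 × 342.39/290.17 ≈ 145 Hz.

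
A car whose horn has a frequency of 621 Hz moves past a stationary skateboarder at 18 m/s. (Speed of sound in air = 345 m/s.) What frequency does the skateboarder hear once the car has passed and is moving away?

590 Hz

Receding: f₂ = f · v/(v + v_s) = 621 × 345/363 ≈ 590 Hz.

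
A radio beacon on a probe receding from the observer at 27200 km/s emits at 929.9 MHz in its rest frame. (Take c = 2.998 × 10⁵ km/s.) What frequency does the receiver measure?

849.0 MHz

β = v/c = 27200/299800 = 0.0907.
Relativistic Doppler for frequency: f' = f₀ · √((1 − β)/(1 + β)).
f' = 929.9 × √(0.9093/1.0907) = 929.9 × 0.91304 ≈ 849.0 MHz.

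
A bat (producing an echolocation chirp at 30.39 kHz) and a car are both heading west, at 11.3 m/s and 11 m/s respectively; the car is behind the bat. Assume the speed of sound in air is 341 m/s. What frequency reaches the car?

The car is behind, so the bat is moving away from it while the car is moving toward the bat.
With source receding and observer approaching, f' = f · (v + v_o)/(v + v_s).
f' = 30.39 × (341 + 11)/(341 + 11.3) = 30.39 × 352/352.3 ≈ 30.4 kHz.

30.4 kHz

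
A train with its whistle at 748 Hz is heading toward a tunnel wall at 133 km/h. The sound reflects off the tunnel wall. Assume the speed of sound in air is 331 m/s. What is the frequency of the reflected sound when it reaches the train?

133 km/h = 36.94 m/s.
The tunnel wall receives the sound from a moving source: f₁ = f₀ · v/(v − v_e) = 748 × 331/294.06 ≈ 842 Hz.
On the return leg the train is a moving observer: f₂ = f₁ · (v + v_e)/v = 842 × 367.94/331 ≈ 936 Hz.

936 Hz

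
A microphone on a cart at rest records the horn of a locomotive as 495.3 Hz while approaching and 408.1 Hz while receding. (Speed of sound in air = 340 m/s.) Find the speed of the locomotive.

33 m/s

f₁/f₂ = (v + v_s)/(v − v_s), so v_s = v · (f₁ − f₂)/(f₁ + f₂).
v_s = 340 × (495.3 − 408.1)/(495.3 + 408.1) = 340 × 87.2/903.4 ≈ 33 m/s.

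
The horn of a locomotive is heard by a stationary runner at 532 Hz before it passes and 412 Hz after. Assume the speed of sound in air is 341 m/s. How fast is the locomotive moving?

43 m/s

f₁/f₂ = (v + v_s)/(v − v_s), so v_s = v · (f₁ − f₂)/(f₁ + f₂).
v_s = 341 × (532 − 412)/(532 + 412) = 341 × 120/944 ≈ 43 m/s.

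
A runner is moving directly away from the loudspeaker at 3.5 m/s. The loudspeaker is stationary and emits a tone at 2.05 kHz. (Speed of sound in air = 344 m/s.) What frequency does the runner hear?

2.03 kHz

Moving observer, stationary source: f' = f · (v − v_o)/v.
f' = 2.05 × (344 − 3.5)/344 = 2.05 × 340.5/344 ≈ 2.03 kHz.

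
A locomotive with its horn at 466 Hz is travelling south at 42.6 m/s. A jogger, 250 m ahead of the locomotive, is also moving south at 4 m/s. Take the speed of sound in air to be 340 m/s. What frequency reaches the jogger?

526 Hz

The jogger is ahead, so the locomotive is moving toward it while the jogger is moving away from the locomotive.
With source approaching and observer receding, f' = f · (v − v_o)/(v − v_s).
f' = 466 × (340 − 4)/(340 − 42.6) = 466 × 336/297.4 ≈ 526 Hz.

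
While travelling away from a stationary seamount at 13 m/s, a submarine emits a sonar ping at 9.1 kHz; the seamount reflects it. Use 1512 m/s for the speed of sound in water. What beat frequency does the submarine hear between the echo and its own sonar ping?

The seamount receives the sound from a moving source: f₁ = f₀ · v/(v + v_e) = 9.1 × 1512/1525 ≈ 9.0224 kHz.
On the return leg the submarine is a moving observer: f₂ = f₁ · (v − v_e)/v = 9.0224 × 1499/1512 ≈ 8.9449 kHz.
Equivalently f₂ = f₀ · (v − v_e)/(v + v_e).
Beat against the emitted tone (with f₀ = 9100 Hz): |f₂ − f₀| = 2v_e·f₀/(v + v_e) = 2 × 13 × 9100/1525 ≈ 155 Hz.

155 Hz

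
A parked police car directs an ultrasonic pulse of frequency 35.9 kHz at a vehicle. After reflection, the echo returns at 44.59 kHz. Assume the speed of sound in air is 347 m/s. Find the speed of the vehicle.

Double Doppler shift off a moving reflector: f₂ = f₀ · (v + u)/(v − u) (u > 0 toward emitter).
Rearranging, u = v · (f₂ − f₀)/(f₂ + f₀) = 347 × 8.69/80.49 ≈ 37 m/s.
So the vehicle is moving at 37 m/s toward the emitter.

37 m/s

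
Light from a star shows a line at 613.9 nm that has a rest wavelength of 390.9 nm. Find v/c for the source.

λ'/λ₀ = 1.5705 > 1 (redshift), so the source is receding.
λ'/λ₀ = √((1 + β)/(1 − β)) for a receding source ⇒ β = (r² − 1)/(r² + 1) with r = λ'/λ₀.
β = (2.4664 − 1)/(2.4664 + 1) ≈ 0.423.

0.423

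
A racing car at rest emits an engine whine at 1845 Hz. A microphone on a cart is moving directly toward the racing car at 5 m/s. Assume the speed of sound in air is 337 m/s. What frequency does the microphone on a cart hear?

1872 Hz

Moving observer, stationary source: f' = f · (v + v_o)/v.
f' = 1845 × (337 + 5)/337 = 1845 × 342/337 ≈ 1872 Hz.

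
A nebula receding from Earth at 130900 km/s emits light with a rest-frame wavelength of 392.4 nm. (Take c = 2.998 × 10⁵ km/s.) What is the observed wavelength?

β = v/c = 130900/299800 = 0.4366.
Relativistic Doppler for wavelength: λ' = λ₀ · √((1 + β)/(1 − β)).
λ' = 392.4 × √(1.4366/0.5634) = 392.4 × 1.59688 ≈ 626.6 nm.

626.6 nm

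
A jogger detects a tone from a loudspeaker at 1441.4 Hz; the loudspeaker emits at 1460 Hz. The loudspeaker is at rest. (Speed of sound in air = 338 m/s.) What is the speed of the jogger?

f' < f, so the jogger is receding.
f' = f · (v − v_o)/v ⇒ v_o = v · |f'/f − 1|.
v_o = 338 × |1441.4/1460 − 1| = 338 × 0.01274 ≈ 4.3 m/s.

4.3 m/s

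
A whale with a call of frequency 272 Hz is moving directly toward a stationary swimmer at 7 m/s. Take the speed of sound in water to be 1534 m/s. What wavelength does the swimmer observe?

5.61 m

With the source moving toward a stationary observer, f' = f · v/(v − v_s).
f' = 272 × 1534/(1534 − 7) ≈ 273 Hz.
λ' = v/f' = 1534/273.247 ≈ 5.61 m.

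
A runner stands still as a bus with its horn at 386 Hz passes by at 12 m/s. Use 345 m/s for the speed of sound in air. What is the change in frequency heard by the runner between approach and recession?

26.9 Hz

Approaching: f₁ = f · v/(v − v_s) = 386 × 345/333 ≈ 399.9 Hz.
Receding: f₂ = f · v/(v + v_s) = 386 × 345/357 ≈ 373.0 Hz.
Drop: f₁ − f₂ = 2f·v·v_s/(v² − v_s²) = 2 × 386 × 345 × 12/(345² − 12²) ≈ 26.9 Hz.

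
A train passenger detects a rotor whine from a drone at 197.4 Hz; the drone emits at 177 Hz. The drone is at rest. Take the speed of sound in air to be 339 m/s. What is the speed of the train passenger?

f' > f, so the train passenger is approaching.
f' = f · (v + v_o)/v ⇒ v_o = v · |f'/f − 1|.
v_o = 339 × |197.4/177 − 1| = 339 × 0.1153 ≈ 39 m/s.

39 m/s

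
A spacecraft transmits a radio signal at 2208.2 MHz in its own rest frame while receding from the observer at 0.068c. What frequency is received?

Relativistic Doppler for frequency: f' = f₀ · √((1 − β)/(1 + β)).
f' = 2208.2 × √(0.9320/1.0680) = 2208.2 × 0.93416 ≈ 2062.8 MHz.

2062.8 MHz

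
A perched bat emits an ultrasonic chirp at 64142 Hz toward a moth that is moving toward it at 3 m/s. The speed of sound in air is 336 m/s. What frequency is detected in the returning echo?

65298 Hz

At the moth (a moving observer), f₁ = f₀ · (v + u)/v = 64142 × 339/336 ≈ 64715 Hz.
The reflection then acts as a moving source: f₂ = f₁ · v/(v − u) ≈ 65298 Hz.
Equivalently f₂ = f₀ · (v + u)/(v − u).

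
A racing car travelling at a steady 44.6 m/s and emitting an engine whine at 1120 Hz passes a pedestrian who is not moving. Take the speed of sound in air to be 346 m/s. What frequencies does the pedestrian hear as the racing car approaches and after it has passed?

Approaching: f₁ = f · v/(v − v_s) = 1120 × 346/301.4 ≈ 1286 Hz.
Receding: f₂ = f · v/(v + v_s) = 1120 × 346/390.6 ≈ 992 Hz.

1286 Hz approaching; 992 Hz receding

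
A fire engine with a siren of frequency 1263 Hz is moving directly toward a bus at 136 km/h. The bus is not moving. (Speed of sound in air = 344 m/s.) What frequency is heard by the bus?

1419 Hz

136 km/h = 37.78 m/s.
Only the source moves, toward the listener, so f' = f · v/(v − v_s).
f' = 1263 × 344/(344 − 37.78) = 1263 × 344/306.2 ≈ 1419 Hz.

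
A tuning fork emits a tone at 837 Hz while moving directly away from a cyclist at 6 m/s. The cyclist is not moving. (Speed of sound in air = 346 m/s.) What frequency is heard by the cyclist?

823 Hz

Only the source moves, away from the listener, so f' = f · v/(v + v_s).
f' = 837 × 346/(346 + 6) = 837 × 346/352 ≈ 823 Hz.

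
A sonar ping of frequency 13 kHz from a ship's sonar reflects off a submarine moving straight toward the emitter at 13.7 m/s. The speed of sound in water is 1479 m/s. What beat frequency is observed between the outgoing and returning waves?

The submarine first receives the wave as a moving observer: f₁ = f₀ · (v + u)/v = 13 × (1479 + 13.7)/1479 ≈ 13.120 kHz.
The reflection then acts as a moving source: f₂ = f₁ · v/(v − u) ≈ 13.243 kHz.
Equivalently f₂ = f₀ · (v + u)/(v − u).
Beat frequency (with f₀ = 13000 Hz): |f₂ − f₀| = 2u·f₀/(v − u) = 2 × 13.7 × 13000/1465.3 ≈ 243 Hz.

243 Hz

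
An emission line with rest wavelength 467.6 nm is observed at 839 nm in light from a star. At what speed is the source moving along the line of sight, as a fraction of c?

λ'/λ₀ = 1.7943 > 1 (redshift), so the source is receding.
λ'/λ₀ = √((1 + β)/(1 − β)) for a receding source ⇒ β = (r² − 1)/(r² + 1) with r = λ'/λ₀.
β = (3.2194 − 1)/(3.2194 + 1) ≈ 0.526.

0.526c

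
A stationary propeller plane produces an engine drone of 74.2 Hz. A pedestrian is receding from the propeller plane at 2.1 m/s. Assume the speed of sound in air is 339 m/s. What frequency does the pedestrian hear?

Moving observer, stationary source: f' = f · (v − v_o)/v.
f' = 74.2 × (339 − 2.1)/339 = 74.2 × 336.9/339 ≈ 74 Hz.

74 Hz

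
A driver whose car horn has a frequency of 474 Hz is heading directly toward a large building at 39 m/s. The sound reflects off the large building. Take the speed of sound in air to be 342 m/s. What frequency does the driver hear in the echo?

596 Hz

The large building receives the sound from a moving source: f₁ = f₀ · v/(v − v_e) = 474 × 342/303 ≈ 535 Hz.
On the return leg the driver is a moving observer: f₂ = f₁ · (v + v_e)/v = 535 × 381/342 ≈ 596 Hz.
Equivalently f₂ = f₀ · (v + v_e)/(v − v_e).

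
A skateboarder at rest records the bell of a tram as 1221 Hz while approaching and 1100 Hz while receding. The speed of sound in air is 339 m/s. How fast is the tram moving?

17.7 m/s

f₁/f₂ = (v + v_s)/(v − v_s), so v_s = v · (f₁ − f₂)/(f₁ + f₂).
v_s = 339 × (1221 − 1100)/(1221 + 1100) = 339 × 121/2321 ≈ 17.7 m/s.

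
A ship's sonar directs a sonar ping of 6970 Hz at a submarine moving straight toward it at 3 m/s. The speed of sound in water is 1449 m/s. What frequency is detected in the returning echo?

6999 Hz

At the submarine (a moving observer), f₁ = f₀ · (v + u)/v = 6970 × 1452/1449 ≈ 6984 Hz.
On reflection it acts as a source moving toward the stationary detector: f₂ = f₁ · v/(v − u) = 6984 × 1449/1446 ≈ 6999 Hz.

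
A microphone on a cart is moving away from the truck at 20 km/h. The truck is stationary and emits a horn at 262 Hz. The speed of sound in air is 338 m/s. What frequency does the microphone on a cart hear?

20 km/h = 5.556 m/s.
Moving observer, stationary source: f' = f · (v − v_o)/v.
f' = 262 × (338 − 5.556)/338 = 262 × 332.44/338 ≈ 258 Hz.

258 Hz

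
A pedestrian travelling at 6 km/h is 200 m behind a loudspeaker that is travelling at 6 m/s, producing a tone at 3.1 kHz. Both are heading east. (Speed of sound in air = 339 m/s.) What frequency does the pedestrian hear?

3.06 kHz

6 km/h = 1.667 m/s.
The pedestrian is behind, so the loudspeaker is moving away from it while the pedestrian is moving toward the loudspeaker.
With source receding and observer approaching, f' = f · (v + v_o)/(v + v_s).
f' = 3.1 × (339 + 1.667)/(339 + 6) = 3.1 × 340.67/345 ≈ 3.06 kHz.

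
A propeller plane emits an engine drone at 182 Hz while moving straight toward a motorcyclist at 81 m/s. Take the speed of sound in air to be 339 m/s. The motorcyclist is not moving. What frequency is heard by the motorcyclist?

239 Hz

Moving source, stationary observer: f' = f · v/(v − v_s) since the source is approaching.
f' = 182 × 339/(339 − 81) = 182 × 339/258 ≈ 239 Hz.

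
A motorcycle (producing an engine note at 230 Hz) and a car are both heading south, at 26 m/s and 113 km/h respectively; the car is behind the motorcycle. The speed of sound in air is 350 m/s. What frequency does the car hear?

113 km/h = 31.39 m/s.
The car is behind, so the motorcycle is moving away from it while the car is moving toward the motorcycle.
With source receding and observer approaching, f' = f · (v + v_o)/(v + v_s).
f' = 230 × (350 + 31.39)/(350 + 26) = 230 × 381.39/376 ≈ 233 Hz.

233 Hz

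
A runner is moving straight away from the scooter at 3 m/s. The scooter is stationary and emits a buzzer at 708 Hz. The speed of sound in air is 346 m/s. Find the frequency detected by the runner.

Moving observer, stationary source: f' = f · (v − v_o)/v.
f' = 708 × (346 − 3)/346 = 708 × 343/346 ≈ 702 Hz.

702 Hz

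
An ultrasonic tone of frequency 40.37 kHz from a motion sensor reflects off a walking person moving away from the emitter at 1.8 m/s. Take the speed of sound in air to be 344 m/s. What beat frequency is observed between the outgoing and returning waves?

420 Hz

At the walking person (a moving observer), f₁ = f₀ · (v − u)/v = 40.37 × 342.2/344 ≈ 40.159 kHz.
On reflection it acts as a source moving away from the stationary detector: f₂ = f₁ · v/(v + u) = 40.159 × 344/345.8 ≈ 39.950 kHz.
Beat frequency (with f₀ = 40370 Hz): |f₂ − f₀| = 2u·f₀/(v + u) = 2 × 1.8 × 40370/345.8 ≈ 420 Hz.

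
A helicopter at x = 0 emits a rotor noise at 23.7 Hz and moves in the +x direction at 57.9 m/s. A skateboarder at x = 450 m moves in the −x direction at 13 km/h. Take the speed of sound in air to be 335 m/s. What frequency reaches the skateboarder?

29.0 Hz

13 km/h = 3.611 m/s.
The observer lies on the +x side, so the source is heading toward the observer and the observer is heading toward the source.
With source approaching and observer approaching, f' = f · (v + v_o)/(v − v_s).
f' = 23.7 × (335 + 3.611)/(335 − 57.9) = 23.7 × 338.61/277.1 ≈ 29.0 Hz.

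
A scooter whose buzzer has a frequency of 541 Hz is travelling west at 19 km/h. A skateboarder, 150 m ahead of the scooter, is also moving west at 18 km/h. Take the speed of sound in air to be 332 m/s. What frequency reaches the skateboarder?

19 km/h = 5.278 m/s; 18 km/h = 5 m/s.
The skateboarder is ahead, so the scooter is moving toward it while the skateboarder is moving away from the scooter.
With source approaching and observer receding, f' = f · (v − v_o)/(v − v_s).
f' = 541 × (332 − 5)/(332 − 5.278) = 541 × 327/326.72 ≈ 541 Hz.

541 Hz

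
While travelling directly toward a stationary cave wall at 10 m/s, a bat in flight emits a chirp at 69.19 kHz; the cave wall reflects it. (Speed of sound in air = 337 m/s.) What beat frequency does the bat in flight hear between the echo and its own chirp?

The cave wall receives the sound from a moving source: f₁ = f₀ · v/(v − v_e) = 69.19 × 337/327 ≈ 71.31 kHz.
On the return leg the bat in flight is a moving observer: f₂ = f₁ · (v + v_e)/v = 71.31 × 347/337 ≈ 73.42 kHz.
Equivalently f₂ = f₀ · (v + v_e)/(v − v_e).
Beat against the emitted tone (with f₀ = 69190 Hz): |f₂ − f₀| = 2v_e·f₀/(v − v_e) = 2 × 10 × 69190/327 ≈ 4232 Hz.

4232 Hz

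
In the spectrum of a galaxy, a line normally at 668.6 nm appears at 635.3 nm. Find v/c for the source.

0.051c

λ'/λ₀ = 0.9502 < 1 (blueshift), so the source is approaching.
λ'/λ₀ = √((1 − β)/(1 + β)) for an approaching source ⇒ β = (1 − r²)/(1 + r²) with r = λ'/λ₀.
β = (1 − 0.9029)/(1 + 0.9029) ≈ 0.051.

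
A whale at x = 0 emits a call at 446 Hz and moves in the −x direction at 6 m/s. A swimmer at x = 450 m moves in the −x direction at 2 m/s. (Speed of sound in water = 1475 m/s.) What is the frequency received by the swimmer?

The observer lies on the +x side, so the source is heading away from the observer and the observer is heading toward the source.
With source receding and observer approaching, f' = f · (v + v_o)/(v + v_s).
f' = 446 × (1475 + 2)/(1475 + 6) = 446 × 1477/1481 ≈ 445 Hz.

445 Hz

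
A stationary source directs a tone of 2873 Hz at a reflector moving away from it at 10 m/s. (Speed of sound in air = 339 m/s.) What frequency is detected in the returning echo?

2708 Hz

The reflector first receives the wave as a moving observer: f₁ = f₀ · (v − u)/v = 2873 × (339 − 10)/339 ≈ 2788 Hz.
On reflection it acts as a source moving away from the stationary detector: f₂ = f₁ · v/(v + u) = 2788 × 339/349 ≈ 2708 Hz.
Equivalently f₂ = f₀ · (v − u)/(v + u).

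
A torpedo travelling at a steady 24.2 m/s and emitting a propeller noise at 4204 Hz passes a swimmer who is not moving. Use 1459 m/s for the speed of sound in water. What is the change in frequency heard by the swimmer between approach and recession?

139 Hz

Approaching: f₁ = f · v/(v − v_s) = 4204 × 1459/1434.8 ≈ 4275 Hz.
Receding: f₂ = f · v/(v + v_s) = 4204 × 1459/1483.2 ≈ 4135 Hz.
Drop: f₁ − f₂ = 2f·v·v_s/(v² − v_s²) = 2 × 4204 × 1459 × 24.2/(1459² − 24.2²) ≈ 139 Hz.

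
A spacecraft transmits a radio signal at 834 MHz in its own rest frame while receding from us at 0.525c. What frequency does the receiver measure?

465.5 MHz

Relativistic Doppler for frequency: f' = f₀ · √((1 − β)/(1 + β)).
f' = 834 × √(0.4750/1.5250) = 834 × 0.55810 ≈ 465.5 MHz.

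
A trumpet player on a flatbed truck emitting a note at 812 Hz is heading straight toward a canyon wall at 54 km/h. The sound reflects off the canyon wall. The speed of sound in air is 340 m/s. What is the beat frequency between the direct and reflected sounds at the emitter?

75 Hz

54 km/h = 15 m/s.
The canyon wall receives the sound from a moving source: f₁ = f₀ · v/(v − v_e) = 812 × 340/325 ≈ 849.5 Hz.
On the return leg the trumpet player on a flatbed truck is a moving observer: f₂ = f₁ · (v + v_e)/v = 849.5 × 355/340 ≈ 887.0 Hz.
Beat against the emitted tone: |f₂ − f₀| = 2v_e·f₀/(v − v_e) = 2 × 15 × 812/325 ≈ 75 Hz.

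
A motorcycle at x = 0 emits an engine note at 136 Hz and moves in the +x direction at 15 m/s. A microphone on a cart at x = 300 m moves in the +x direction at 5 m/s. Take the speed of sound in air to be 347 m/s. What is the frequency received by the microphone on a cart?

The observer lies on the +x side, so the source is heading toward the observer and the observer is heading away from the source.
General Doppler shift: f' = f · (v − v_o)/(v − v_s).
f' = 136 × (347 − 5)/(347 − 15) = 136 × 342/332 ≈ 140 Hz.

140 Hz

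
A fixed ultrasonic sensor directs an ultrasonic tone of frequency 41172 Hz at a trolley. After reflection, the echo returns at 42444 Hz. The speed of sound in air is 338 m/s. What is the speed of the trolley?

5.1 m/s

Double Doppler shift off a moving reflector: f₂ = f₀ · (v + u)/(v − u) (u > 0 toward emitter).
Rearranging, u = v · (f₂ − f₀)/(f₂ + f₀) = 338 × 1272/83616 ≈ 5.1 m/s.
So the trolley is moving at 5.1 m/s toward the emitter.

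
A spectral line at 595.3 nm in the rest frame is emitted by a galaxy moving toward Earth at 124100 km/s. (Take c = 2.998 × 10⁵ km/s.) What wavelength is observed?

β = v/c = 124100/299800 = 0.4139.
Relativistic Doppler for wavelength: λ' = λ₀ · √((1 − β)/(1 + β)).
λ' = 595.3 × √(0.5861/1.4139) = 595.3 × 0.64380 ≈ 383.3 nm.

383.3 nm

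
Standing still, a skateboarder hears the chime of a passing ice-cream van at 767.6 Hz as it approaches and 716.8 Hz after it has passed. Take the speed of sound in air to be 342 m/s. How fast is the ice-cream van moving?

f₁/f₂ = (v + v_s)/(v − v_s), so v_s = v · (f₁ − f₂)/(f₁ + f₂).
v_s = 342 × (767.6 − 716.8)/(767.6 + 716.8) = 342 × 50.8/1484.4 ≈ 11.7 m/s.

11.7 m/s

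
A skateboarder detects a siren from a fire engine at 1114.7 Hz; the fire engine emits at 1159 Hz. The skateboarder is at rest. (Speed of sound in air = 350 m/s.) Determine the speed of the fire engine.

f' < f, so the fire engine is receding.
f' = f · v/(v + v_s) ⇒ v_s = v · |1 − f/f'|.
v_s = 350 × |1 − 1159/1114.7| = 350 × 0.03974 ≈ 13.9 m/s.

13.9 m/s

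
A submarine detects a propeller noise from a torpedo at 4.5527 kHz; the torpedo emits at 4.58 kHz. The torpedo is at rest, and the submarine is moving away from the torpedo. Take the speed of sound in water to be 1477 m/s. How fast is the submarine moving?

f' = f · (v − v_o)/v ⇒ v_o = v · |f'/f − 1|.
v_o = 1477 × |4.5527/4.58 − 1| = 1477 × 0.005961 ≈ 8.8 m/s.

8.8 m/s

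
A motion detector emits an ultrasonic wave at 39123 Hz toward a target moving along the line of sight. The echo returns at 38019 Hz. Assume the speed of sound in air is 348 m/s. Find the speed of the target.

Double Doppler shift off a moving reflector: f₂ = f₀ · (v + u)/(v − u) (u > 0 toward emitter).
Rearranging, u = v · (f₂ − f₀)/(f₂ + f₀) = 348 × -1104/77142 ≈ -5.0 m/s.
So the target is moving at 5.0 m/s away from the emitter.

5.0 m/s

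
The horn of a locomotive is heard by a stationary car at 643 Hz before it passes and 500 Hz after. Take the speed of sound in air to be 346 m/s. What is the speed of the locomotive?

43 m/s

f₁/f₂ = (v + v_s)/(v − v_s), so v_s = v · (f₁ − f₂)/(f₁ + f₂).
v_s = 346 × (643 − 500)/(643 + 500) = 346 × 143/1143 ≈ 43 m/s.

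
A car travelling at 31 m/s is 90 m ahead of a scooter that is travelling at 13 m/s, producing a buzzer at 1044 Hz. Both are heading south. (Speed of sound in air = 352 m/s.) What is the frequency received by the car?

989 Hz

The car is ahead, so the scooter is moving toward it while the car is moving away from the scooter.
Both move, so f' = f · (v − v_o)/(v − v_s).
f' = 1044 × (352 − 31)/(352 − 13) = 1044 × 321/339 ≈ 989 Hz.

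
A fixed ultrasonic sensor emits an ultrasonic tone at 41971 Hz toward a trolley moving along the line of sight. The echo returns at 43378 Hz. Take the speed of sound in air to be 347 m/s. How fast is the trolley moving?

Double Doppler shift off a moving reflector: f₂ = f₀ · (v + u)/(v − u) (u > 0 toward emitter).
Rearranging, u = v · (f₂ − f₀)/(f₂ + f₀) = 347 × 1407/85349 ≈ 5.7 m/s.
So the trolley is moving at 5.7 m/s toward the emitter.

5.7 m/s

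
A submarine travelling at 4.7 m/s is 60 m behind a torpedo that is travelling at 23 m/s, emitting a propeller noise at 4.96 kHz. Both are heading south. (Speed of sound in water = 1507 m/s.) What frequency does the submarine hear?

4.90 kHz

The submarine is behind, so the torpedo is moving away from it while the submarine is moving toward the torpedo.
Both move, so f' = f · (v + v_o)/(v + v_s).
f' = 4.96 × (1507 + 4.7)/(1507 + 23) = 4.96 × 1511.7/1530 ≈ 4.90 kHz.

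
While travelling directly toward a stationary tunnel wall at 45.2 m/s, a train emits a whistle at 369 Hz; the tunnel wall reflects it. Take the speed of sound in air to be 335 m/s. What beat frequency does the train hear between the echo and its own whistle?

115 Hz

The tunnel wall receives the sound from a moving source: f₁ = f₀ · v/(v − v_e) = 369 × 335/289.8 ≈ 426.6 Hz.
On the return leg the train is a moving observer: f₂ = f₁ · (v + v_e)/v = 426.6 × 380.2/335 ≈ 484.1 Hz.
Equivalently f₂ = f₀ · (v + v_e)/(v − v_e).
Beat against the emitted tone: |f₂ − f₀| = 2v_e·f₀/(v − v_e) = 2 × 45.2 × 369/289.8 ≈ 115 Hz.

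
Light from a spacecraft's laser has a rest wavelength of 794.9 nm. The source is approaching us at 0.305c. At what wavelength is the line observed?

Relativistic Doppler for wavelength: λ' = λ₀ · √((1 − β)/(1 + β)).
λ' = 794.9 × √(0.6950/1.3050) = 794.9 × 0.72977 ≈ 580.1 nm.

580.1 nm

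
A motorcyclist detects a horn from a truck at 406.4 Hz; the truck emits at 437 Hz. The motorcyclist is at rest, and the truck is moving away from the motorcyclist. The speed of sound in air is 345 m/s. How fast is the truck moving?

26 m/s

f' = f · v/(v + v_s) ⇒ v_s = v · |1 − f/f'|.
v_s = 345 × |1 − 437/406.4| = 345 × 0.0753 ≈ 26 m/s.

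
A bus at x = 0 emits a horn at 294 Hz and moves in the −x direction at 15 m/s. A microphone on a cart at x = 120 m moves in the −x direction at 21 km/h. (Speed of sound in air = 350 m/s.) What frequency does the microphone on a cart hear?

21 km/h = 5.833 m/s.
The observer lies on the +x side, so the source is heading away from the observer and the observer is heading toward the source.
With source receding and observer approaching, f' = f · (v + v_o)/(v + v_s).
f' = 294 × (350 + 5.833)/(350 + 15) = 294 × 355.83/365 ≈ 287 Hz.

287 Hz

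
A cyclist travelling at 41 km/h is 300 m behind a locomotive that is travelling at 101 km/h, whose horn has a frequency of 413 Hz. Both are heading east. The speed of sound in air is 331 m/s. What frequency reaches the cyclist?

394 Hz

101 km/h = 28.06 m/s; 41 km/h = 11.39 m/s.
The cyclist is behind, so the locomotive is moving away from it while the cyclist is moving toward the locomotive.
Both move, so f' = f · (v + v_o)/(v + v_s).
f' = 413 × (331 + 11.39)/(331 + 28.06) = 413 × 342.39/359.06 ≈ 394 Hz.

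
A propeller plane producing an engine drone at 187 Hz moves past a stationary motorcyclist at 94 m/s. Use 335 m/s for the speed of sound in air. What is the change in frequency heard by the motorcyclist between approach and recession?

114 Hz

Approaching: f₁ = f · v/(v − v_s) = 187 × 335/241 ≈ 260 Hz.
Receding: f₂ = f · v/(v + v_s) = 187 × 335/429 ≈ 146 Hz.
Drop: f₁ − f₂ = 2f·v·v_s/(v² − v_s²) = 2 × 187 × 335 × 94/(335² − 94²) ≈ 114 Hz.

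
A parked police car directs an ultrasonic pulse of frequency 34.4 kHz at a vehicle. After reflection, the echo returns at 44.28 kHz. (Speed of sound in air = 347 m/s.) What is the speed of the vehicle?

44 m/s

Double Doppler shift off a moving reflector: f₂ = f₀ · (v + u)/(v − u) (u > 0 toward emitter).
Rearranging, u = v · (f₂ − f₀)/(f₂ + f₀) = 347 × 9.88/78.68 ≈ 44 m/s.
So the vehicle is moving at 44 m/s toward the emitter.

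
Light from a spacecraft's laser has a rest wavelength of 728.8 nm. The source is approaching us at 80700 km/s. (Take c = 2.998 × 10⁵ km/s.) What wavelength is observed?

553.0 nm

β = v/c = 80700/299800 = 0.2692.
Relativistic Doppler for wavelength: λ' = λ₀ · √((1 − β)/(1 + β)).
λ' = 728.8 × √(0.7308/1.2692) = 728.8 × 0.75883 ≈ 553.0 nm.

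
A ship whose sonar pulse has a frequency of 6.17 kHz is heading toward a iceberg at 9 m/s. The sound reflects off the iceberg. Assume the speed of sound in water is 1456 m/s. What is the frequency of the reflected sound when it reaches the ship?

6.25 kHz

The iceberg receives the sound from a moving source: f₁ = f₀ · v/(v − v_e) = 6.17 × 1456/1447 ≈ 6.21 kHz.
On the return leg the ship is a moving observer: f₂ = f₁ · (v + v_e)/v = 6.21 × 1465/1456 ≈ 6.25 kHz.
Equivalently f₂ = f₀ · (v + v_e)/(v − v_e).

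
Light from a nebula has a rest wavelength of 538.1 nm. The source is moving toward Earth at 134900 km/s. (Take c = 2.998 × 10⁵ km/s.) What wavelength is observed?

β = v/c = 134900/299800 = 0.4500.
Relativistic Doppler for wavelength: λ' = λ₀ · √((1 − β)/(1 + β)).
λ' = 538.1 × √(0.5500/1.4500) = 538.1 × 0.61591 ≈ 331.4 nm.

331.4 nm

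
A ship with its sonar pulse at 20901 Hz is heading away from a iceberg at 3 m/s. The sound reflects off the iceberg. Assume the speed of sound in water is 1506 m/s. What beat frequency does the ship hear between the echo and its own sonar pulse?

83 Hz

The iceberg receives the sound from a moving source: f₁ = f₀ · v/(v + v_e) = 20901 × 1506/1509 ≈ 20859.4 Hz.
On the return leg the ship is a moving observer: f₂ = f₁ · (v − v_e)/v = 20859.4 × 1503/1506 ≈ 20817.9 Hz.
Beat against the emitted tone: |f₂ − f₀| = 2v_e·f₀/(v + v_e) = 2 × 3 × 20901/1509 ≈ 83 Hz.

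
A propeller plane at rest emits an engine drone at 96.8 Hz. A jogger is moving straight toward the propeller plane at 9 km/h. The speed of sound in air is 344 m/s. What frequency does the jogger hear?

9 km/h = 2.5 m/s.
Only the observer moves, toward the source, so f' = f · (v + v_o)/v.
f' = 96.8 × (344 + 2.5)/344 = 96.8 × 346.5/344 ≈ 98 Hz.

98 Hz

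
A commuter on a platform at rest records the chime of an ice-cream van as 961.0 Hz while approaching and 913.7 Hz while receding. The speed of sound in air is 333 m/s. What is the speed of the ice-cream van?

f₁/f₂ = (v + v_s)/(v − v_s), so v_s = v · (f₁ − f₂)/(f₁ + f₂).
v_s = 333 × (961.0 − 913.7)/(961.0 + 913.7) = 333 × 47.3/1874.7 ≈ 8.4 m/s.

8.4 m/s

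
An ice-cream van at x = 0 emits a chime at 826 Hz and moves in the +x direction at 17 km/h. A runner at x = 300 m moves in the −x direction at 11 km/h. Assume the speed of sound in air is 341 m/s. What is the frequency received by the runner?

17 km/h = 4.722 m/s; 11 km/h = 3.056 m/s.
The observer lies on the +x side, so the source is heading toward the observer and the observer is heading toward the source.
Both move, so f' = f · (v + v_o)/(v − v_s).
f' = 826 × (341 + 3.056)/(341 − 4.722) = 826 × 344.06/336.28 ≈ 845 Hz.

845 Hz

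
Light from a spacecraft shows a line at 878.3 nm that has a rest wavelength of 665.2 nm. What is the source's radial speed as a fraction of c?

0.271

λ'/λ₀ = 1.3204 > 1 (redshift), so the source is receding.
λ'/λ₀ = √((1 + β)/(1 − β)) for a receding source ⇒ β = (r² − 1)/(r² + 1) with r = λ'/λ₀.
β = (1.7433 − 1)/(1.7433 + 1) ≈ 0.271.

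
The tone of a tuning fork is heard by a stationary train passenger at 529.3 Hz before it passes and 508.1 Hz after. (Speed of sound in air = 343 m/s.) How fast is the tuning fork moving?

7.0 m/s

f₁/f₂ = (v + v_s)/(v − v_s), so v_s = v · (f₁ − f₂)/(f₁ + f₂).
v_s = 343 × (529.3 − 508.1)/(529.3 + 508.1) = 343 × 21.2/1037.4 ≈ 7.0 m/s.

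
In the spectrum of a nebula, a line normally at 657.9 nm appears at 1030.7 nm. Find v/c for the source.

λ'/λ₀ = 1.5667 > 1 (redshift), so the source is receding.
λ'/λ₀ = √((1 + β)/(1 − β)) for a receding source ⇒ β = (r² − 1)/(r² + 1) with r = λ'/λ₀.
β = (2.4544 − 1)/(2.4544 + 1) ≈ 0.421.

0.421c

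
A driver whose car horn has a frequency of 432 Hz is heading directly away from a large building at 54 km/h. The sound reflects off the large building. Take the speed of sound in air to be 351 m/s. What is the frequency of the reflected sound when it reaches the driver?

54 km/h = 15 m/s.
The large building receives the sound from a moving source: f₁ = f₀ · v/(v + v_e) = 432 × 351/366 ≈ 414 Hz.
On the return leg the driver is a moving observer: f₂ = f₁ · (v − v_e)/v = 414 × 336/351 ≈ 397 Hz.

397 Hz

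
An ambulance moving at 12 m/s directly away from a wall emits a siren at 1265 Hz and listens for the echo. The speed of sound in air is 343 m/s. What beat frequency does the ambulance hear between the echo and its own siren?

86 Hz

The wall receives the sound from a moving source: f₁ = f₀ · v/(v + v_e) = 1265 × 343/355 ≈ 1222.2 Hz.
On the return leg the ambulance is a moving observer: f₂ = f₁ · (v − v_e)/v = 1222.2 × 331/343 ≈ 1179.5 Hz.
Beat against the emitted tone: |f₂ − f₀| = 2v_e·f₀/(v + v_e) = 2 × 12 × 1265/355 ≈ 86 Hz.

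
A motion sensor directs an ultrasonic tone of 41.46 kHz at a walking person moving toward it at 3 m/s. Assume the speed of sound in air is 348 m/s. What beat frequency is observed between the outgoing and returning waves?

At the walking person (a moving observer), f₁ = f₀ · (v + u)/v = 41.46 × 351/348 ≈ 41.817 kHz.
On reflection it acts as a source moving toward the stationary detector: f₂ = f₁ · v/(v − u) = 41.817 × 348/345 ≈ 42.181 kHz.
Beat frequency (with f₀ = 41460 Hz): |f₂ − f₀| = 2u·f₀/(v − u) = 2 × 3 × 41460/345 ≈ 721 Hz.

721 Hz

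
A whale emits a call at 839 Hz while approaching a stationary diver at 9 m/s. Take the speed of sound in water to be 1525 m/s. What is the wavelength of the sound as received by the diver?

1.81 m

Only the source moves, toward the listener, so f' = f · v/(v − v_s).
f' = 839 × 1525/(1525 − 9) ≈ 844 Hz.
λ' = v/f' = 1525/843.981 ≈ 1.81 m.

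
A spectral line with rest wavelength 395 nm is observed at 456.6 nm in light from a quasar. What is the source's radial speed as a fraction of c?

0.144c

λ'/λ₀ = 1.1559 > 1 (redshift), so the source is receding.
λ'/λ₀ = √((1 + β)/(1 − β)) for a receding source ⇒ β = (r² − 1)/(r² + 1) with r = λ'/λ₀.
β = (1.3362 − 1)/(1.3362 + 1) ≈ 0.144.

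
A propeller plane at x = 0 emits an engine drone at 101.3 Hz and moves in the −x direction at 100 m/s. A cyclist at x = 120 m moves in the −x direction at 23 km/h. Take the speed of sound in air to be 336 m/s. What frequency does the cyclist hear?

23 km/h = 6.389 m/s.
The observer lies on the +x side, so the source is heading away from the observer and the observer is heading toward the source.
With source receding and observer approaching, f' = f · (v + v_o)/(v + v_s).
f' = 101.3 × (336 + 6.389)/(336 + 100) = 101.3 × 342.39/436 ≈ 80 Hz.

80 Hz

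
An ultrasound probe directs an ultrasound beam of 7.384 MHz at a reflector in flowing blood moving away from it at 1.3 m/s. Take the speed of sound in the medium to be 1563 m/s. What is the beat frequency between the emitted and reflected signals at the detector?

The reflector in flowing blood first receives the wave as a moving observer: f₁ = f₀ · (v − u)/v = 7.384 × (1563 − 1.3)/1563 ≈ 7.37786 MHz.
On reflection it acts as a source moving away from the stationary detector: f₂ = f₁ · v/(v + u) = 7.37786 × 1563/1564.3 ≈ 7.37173 MHz.
Beat frequency (with f₀ = 7384000 Hz): |f₂ − f₀| = 2u·f₀/(v + u) = 2 × 1.3 × 7384000/1564.3 ≈ 12273 Hz.

12273 Hz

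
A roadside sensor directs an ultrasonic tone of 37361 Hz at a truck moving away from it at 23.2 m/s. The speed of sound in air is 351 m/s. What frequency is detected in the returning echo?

32728 Hz

At the truck (a moving observer), f₁ = f₀ · (v − u)/v = 37361 × 327.8/351 ≈ 34892 Hz.
On reflection it acts as a source moving away from the stationary detector: f₂ = f₁ · v/(v + u) = 34892 × 351/374.2 ≈ 32728 Hz.
Equivalently f₂ = f₀ · (v − u)/(v + u).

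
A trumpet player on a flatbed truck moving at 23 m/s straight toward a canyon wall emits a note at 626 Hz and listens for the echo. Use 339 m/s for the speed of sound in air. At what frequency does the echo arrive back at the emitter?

The canyon wall receives the sound from a moving source: f₁ = f₀ · v/(v − v_e) = 626 × 339/316 ≈ 672 Hz.
On the return leg the trumpet player on a flatbed truck is a moving observer: f₂ = f₁ · (v + v_e)/v = 672 × 362/339 ≈ 717 Hz.

717 Hz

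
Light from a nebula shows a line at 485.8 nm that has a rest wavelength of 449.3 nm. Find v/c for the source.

λ'/λ₀ = 1.0812 > 1 (redshift), so the source is receding.
λ'/λ₀ = √((1 + β)/(1 − β)) for a receding source ⇒ β = (r² − 1)/(r² + 1) with r = λ'/λ₀.
β = (1.1691 − 1)/(1.1691 + 1) ≈ 0.078.

0.078c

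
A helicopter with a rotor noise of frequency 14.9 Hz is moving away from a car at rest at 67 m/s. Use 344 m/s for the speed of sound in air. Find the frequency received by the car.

Moving source, stationary observer: f' = f · v/(v + v_s) since the source is receding.
f' = 14.9 × 344/(344 + 67) = 14.9 × 344/411 ≈ 12.5 Hz.

12.5 Hz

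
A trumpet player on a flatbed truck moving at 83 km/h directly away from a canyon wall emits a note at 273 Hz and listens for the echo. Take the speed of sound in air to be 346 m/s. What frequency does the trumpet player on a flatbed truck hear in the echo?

239 Hz

83 km/h = 23.06 m/s.
The canyon wall receives the sound from a moving source: f₁ = f₀ · v/(v + v_e) = 273 × 346/369.06 ≈ 256 Hz.
On the return leg the trumpet player on a flatbed truck is a moving observer: f₂ = f₁ · (v − v_e)/v = 256 × 322.94/346 ≈ 239 Hz.
Equivalently f₂ = f₀ · (v − v_e)/(v + v_e).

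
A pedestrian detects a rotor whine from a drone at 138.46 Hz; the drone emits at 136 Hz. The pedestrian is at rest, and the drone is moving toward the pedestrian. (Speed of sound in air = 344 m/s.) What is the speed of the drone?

6.1 m/s

f' = f · v/(v − v_s) ⇒ v_s = v · |1 − f/f'|.
v_s = 344 × |1 − 136/138.46| = 344 × 0.01777 ≈ 6.1 m/s.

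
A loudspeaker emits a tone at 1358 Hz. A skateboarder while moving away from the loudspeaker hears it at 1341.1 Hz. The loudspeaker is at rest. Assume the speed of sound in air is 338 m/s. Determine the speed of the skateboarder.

f' = f · (v − v_o)/v ⇒ v_o = v · |f'/f − 1|.
v_o = 338 × |1341.1/1358 − 1| = 338 × 0.01244 ≈ 4.2 m/s.

4.2 m/s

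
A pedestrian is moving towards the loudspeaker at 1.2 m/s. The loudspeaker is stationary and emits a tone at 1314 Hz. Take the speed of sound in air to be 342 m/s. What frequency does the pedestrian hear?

1319 Hz

Moving observer, stationary source: f' = f · (v + v_o)/v.
f' = 1314 × (342 + 1.2)/342 = 1314 × 343.2/342 ≈ 1319 Hz.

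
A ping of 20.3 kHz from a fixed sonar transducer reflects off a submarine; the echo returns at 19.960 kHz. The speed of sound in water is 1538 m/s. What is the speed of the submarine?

13.0 m/s

Double Doppler shift off a moving reflector: f₂ = f₀ · (v + u)/(v − u) (u > 0 toward emitter).
Rearranging, u = v · (f₂ − f₀)/(f₂ + f₀) = 1538 × -0.340/40.260 ≈ -13.0 m/s.
So the submarine is moving at 13.0 m/s away from the emitter.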